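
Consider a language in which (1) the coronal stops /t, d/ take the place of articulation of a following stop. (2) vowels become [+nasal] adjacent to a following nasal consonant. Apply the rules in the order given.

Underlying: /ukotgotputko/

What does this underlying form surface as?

Rule 1: /t/ before /g/ (velar) → [k]
Rule 1: /t/ before /p/ (labial) → [p]
Rule 1: /t/ before /k/ (velar) → [k]
After rule 1: ukokgoppukko
Rule 2: no segment meets the rule's conditions; no change.

[ukokgoppukko]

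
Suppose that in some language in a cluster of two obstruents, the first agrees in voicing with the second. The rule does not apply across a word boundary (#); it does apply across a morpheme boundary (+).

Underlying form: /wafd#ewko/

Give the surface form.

[wavd#ewko]

/f/ before /d/ (voiced) → [v]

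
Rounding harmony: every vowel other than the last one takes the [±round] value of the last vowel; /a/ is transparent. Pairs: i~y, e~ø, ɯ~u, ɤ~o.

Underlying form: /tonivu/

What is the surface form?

[tonyvu]

/i/ harmonizes with /u/ ([+round]) → [y]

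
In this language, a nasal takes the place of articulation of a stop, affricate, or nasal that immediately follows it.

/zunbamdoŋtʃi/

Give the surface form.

[zumbandoɲtʃi]

/n/ before /b/ (labial) → [m]
/m/ before /d/ (alveolar) → [n]
/ŋ/ before /tʃ/ (palatal) → [ɲ]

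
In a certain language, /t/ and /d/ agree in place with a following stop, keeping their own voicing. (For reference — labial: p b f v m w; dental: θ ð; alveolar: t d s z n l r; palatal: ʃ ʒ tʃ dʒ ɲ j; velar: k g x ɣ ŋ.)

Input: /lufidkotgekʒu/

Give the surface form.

/d/ before /k/ (velar) → [g]
/t/ before /g/ (velar) → [k]

[lufigkokgekʒu]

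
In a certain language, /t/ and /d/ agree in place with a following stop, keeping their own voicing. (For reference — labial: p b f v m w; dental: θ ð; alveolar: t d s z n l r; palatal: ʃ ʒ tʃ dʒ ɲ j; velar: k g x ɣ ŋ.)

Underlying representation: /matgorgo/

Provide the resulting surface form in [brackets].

/t/ before /g/ (velar) → [k]

[makgorgo]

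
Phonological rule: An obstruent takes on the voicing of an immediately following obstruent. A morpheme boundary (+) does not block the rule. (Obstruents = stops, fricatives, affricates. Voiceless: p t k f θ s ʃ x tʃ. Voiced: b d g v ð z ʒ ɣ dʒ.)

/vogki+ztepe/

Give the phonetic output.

/g/ before /k/ (voiceless) → [k]
/z/ before /t/ (voiceless) → [s]

[vokki+stepe]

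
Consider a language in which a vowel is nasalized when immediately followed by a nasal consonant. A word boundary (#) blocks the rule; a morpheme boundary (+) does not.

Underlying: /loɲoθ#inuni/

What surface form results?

/o/ before nasal /ɲ/ → [õ]
/i/ before nasal /n/ → [ĩ]
/u/ before nasal /n/ → [ũ]

[lõɲoθ#ĩnũni]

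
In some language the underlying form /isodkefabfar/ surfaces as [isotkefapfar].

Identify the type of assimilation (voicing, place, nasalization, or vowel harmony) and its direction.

voicing assimilation, regressive

/d/→[t] /b/→[p].
Each target copies a feature from the following segment, so the direction is regressive.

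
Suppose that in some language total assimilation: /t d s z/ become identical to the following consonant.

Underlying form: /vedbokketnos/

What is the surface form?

/d/ before /b/ → [b] (total assimilation)
/t/ before /n/ → [n] (total assimilation)

[vebbokkennos]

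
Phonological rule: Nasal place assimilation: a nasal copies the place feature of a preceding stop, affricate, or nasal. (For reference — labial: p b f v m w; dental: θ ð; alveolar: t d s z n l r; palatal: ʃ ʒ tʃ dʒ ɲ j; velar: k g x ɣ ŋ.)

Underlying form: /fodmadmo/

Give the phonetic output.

[fodnadno]

/m/ after /d/ (alveolar) → [n]
/m/ after /d/ (alveolar) → [n]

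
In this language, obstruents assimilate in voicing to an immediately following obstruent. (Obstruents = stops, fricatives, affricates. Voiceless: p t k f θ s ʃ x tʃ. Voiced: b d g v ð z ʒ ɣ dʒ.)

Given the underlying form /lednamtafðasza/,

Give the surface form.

[lednamtavðazza]

/f/ before /ð/ (voiced) → [v]
/s/ before /z/ (voiced) → [z]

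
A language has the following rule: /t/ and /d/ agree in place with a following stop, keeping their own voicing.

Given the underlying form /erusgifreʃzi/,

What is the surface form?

no segment meets the rule's conditions; no change.

[erusgifreʃzi]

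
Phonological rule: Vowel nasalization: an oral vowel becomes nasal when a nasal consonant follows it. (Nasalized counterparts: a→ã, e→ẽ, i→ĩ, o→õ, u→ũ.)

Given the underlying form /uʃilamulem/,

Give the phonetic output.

[uʃilãmulẽm]

/a/ before nasal /m/ → [ã]
/e/ before nasal /m/ → [ẽ]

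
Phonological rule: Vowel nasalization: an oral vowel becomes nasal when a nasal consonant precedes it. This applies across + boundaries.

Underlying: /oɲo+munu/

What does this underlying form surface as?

[oɲõ+mũnũ]

/o/ after nasal /ɲ/ → [õ]
/u/ after nasal /m/ → [ũ]
/u/ after nasal /n/ → [ũ]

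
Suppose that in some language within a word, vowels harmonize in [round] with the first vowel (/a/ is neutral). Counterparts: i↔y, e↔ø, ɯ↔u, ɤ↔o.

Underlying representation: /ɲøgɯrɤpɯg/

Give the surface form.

[ɲøguropug]

/ɯ/ harmonizes with /ø/ ([+round]) → [u]
/ɤ/ harmonizes with /ø/ ([+round]) → [o]
/ɯ/ harmonizes with /ø/ ([+round]) → [u]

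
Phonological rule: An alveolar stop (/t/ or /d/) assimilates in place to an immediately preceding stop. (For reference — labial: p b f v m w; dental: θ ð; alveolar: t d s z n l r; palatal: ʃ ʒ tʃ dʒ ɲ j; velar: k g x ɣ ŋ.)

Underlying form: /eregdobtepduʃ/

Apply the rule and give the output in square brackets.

[ereggobpepbuʃ]

/d/ after /g/ (velar) → [g]
/t/ after /b/ (labial) → [p]
/d/ after /p/ (labial) → [b]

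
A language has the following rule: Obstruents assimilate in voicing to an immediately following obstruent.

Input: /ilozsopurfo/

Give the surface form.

/z/ before /s/ (voiceless) → [s]

[ilossopurfo]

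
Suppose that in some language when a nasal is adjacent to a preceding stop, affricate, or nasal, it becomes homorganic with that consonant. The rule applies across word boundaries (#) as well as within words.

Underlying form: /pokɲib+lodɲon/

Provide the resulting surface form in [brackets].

[pokŋib+lodnon]

/ɲ/ after /k/ (velar) → [ŋ]
/ɲ/ after /d/ (alveolar) → [n]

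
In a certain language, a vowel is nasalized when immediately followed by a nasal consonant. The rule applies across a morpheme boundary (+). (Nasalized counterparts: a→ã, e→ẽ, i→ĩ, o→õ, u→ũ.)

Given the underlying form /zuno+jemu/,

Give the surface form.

[zũno+jẽmu]

/u/ before nasal /n/ → [ũ]
/e/ before nasal /m/ → [ẽ]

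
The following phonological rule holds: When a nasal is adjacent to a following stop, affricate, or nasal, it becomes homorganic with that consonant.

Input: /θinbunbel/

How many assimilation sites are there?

2

/n/ before /b/ (labial) → [m]
/n/ before /b/ (labial) → [m]
2 segments change.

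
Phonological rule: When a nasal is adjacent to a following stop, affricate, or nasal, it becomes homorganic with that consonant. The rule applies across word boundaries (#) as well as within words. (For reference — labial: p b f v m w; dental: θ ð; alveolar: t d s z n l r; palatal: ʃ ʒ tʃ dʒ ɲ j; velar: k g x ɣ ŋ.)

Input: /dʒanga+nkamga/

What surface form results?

/n/ before /g/ (velar) → [ŋ]
/n/ before /k/ (velar) → [ŋ]
/m/ before /g/ (velar) → [ŋ]

[dʒaŋga+ŋkaŋga]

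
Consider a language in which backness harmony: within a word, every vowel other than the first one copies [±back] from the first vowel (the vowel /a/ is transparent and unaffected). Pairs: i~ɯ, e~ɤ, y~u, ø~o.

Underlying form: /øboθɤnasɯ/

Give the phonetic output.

/o/ harmonizes with /ø/ ([-back]) → [ø]
/ɤ/ harmonizes with /ø/ ([-back]) → [e]
/ɯ/ harmonizes with /ø/ ([-back]) → [i]

[øbøθenasi]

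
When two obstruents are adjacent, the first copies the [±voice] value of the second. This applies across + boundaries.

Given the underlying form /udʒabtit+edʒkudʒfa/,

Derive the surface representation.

/b/ before /t/ (voiceless) → [p]
/dʒ/ before /k/ (voiceless) → [tʃ]
/dʒ/ before /f/ (voiceless) → [tʃ]

[udʒaptit+etʃkutʃfa]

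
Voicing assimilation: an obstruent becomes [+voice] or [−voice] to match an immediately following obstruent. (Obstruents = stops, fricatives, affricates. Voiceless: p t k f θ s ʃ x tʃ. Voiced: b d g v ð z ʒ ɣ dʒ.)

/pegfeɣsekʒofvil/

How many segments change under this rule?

4

/g/ before /f/ (voiceless) → [k]
/ɣ/ before /s/ (voiceless) → [x]
/k/ before /ʒ/ (voiced) → [g]
/f/ before /v/ (voiced) → [v]
4 segments change.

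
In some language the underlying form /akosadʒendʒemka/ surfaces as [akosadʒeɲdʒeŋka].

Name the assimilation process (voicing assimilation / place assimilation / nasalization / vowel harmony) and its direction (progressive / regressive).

/n/→[ɲ] /m/→[ŋ].
Each target copies a feature from the following segment, so the direction is regressive.

place assimilation, regressive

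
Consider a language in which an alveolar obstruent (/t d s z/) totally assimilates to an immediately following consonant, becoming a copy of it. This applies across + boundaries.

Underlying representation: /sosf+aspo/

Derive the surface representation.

/s/ before /f/ → [f] (total assimilation)
/s/ before /p/ → [p] (total assimilation)

[soff+appo]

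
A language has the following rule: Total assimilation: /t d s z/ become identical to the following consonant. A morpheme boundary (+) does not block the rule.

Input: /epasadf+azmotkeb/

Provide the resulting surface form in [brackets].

[epasaff+ammokkeb]

/d/ before /f/ → [f] (total assimilation)
/z/ before /m/ → [m] (total assimilation)
/t/ before /k/ → [k] (total assimilation)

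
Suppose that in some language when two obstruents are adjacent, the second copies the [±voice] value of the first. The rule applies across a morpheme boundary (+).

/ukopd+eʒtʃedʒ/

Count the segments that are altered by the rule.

2

/d/ after /p/ (voiceless) → [t]
/tʃ/ after /ʒ/ (voiced) → [dʒ]
2 segments change.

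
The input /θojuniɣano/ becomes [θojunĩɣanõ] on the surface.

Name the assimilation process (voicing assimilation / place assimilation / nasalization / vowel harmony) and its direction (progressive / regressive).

/i/→[ĩ] /o/→[õ].
Each target copies a feature from the preceding segment, so the direction is progressive.

nasalization, progressive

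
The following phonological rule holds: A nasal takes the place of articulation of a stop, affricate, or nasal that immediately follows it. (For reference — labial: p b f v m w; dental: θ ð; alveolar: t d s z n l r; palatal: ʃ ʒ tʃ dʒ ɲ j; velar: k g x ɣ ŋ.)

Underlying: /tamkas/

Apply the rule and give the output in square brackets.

[taŋkas]

/m/ before /k/ (velar) → [ŋ]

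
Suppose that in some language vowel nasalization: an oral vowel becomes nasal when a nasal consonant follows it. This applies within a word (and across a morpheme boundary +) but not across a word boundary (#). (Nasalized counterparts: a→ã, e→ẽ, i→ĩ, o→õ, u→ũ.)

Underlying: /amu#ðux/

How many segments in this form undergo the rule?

/a/ before nasal /m/ → [ã]
1 segment changes.

1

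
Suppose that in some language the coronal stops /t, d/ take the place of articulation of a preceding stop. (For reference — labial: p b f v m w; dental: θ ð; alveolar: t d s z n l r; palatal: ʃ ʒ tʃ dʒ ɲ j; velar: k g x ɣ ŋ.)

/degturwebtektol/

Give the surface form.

/t/ after /g/ (velar) → [k]
/t/ after /b/ (labial) → [p]
/t/ after /k/ (velar) → [k]

[degkurwebpekkol]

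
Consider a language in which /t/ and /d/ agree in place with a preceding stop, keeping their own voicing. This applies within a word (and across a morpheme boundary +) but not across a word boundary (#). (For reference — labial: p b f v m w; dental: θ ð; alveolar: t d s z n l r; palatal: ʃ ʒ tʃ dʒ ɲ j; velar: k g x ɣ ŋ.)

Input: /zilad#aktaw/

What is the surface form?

/t/ after /k/ (velar) → [k]

[zilad#akkaw]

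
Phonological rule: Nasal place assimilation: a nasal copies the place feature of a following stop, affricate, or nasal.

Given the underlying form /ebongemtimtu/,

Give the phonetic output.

/n/ before /g/ (velar) → [ŋ]
/m/ before /t/ (alveolar) → [n]
/m/ before /t/ (alveolar) → [n]

[eboŋgentintu]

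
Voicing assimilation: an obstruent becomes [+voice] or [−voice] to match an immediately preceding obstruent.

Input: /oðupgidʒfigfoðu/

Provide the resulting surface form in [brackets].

/g/ after /p/ (voiceless) → [k]
/f/ after /dʒ/ (voiced) → [v]
/f/ after /g/ (voiced) → [v]

[oðupkidʒvigvoðu]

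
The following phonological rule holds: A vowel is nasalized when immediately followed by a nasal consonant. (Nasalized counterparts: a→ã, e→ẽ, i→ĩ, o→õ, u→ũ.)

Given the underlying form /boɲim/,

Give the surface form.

[bõɲĩm]

/o/ before nasal /ɲ/ → [õ]
/i/ before nasal /m/ → [ĩ]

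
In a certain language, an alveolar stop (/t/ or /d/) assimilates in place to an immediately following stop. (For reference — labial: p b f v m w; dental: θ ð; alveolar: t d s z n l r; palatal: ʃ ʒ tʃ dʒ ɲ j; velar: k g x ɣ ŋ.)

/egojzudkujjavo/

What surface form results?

/d/ before /k/ (velar) → [g]

[egojzugkujjavo]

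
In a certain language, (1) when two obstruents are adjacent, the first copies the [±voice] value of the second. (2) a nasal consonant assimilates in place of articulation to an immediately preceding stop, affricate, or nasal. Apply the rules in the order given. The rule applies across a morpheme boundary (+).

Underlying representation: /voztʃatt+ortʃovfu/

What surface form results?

Rule 1: /z/ before /tʃ/ (voiceless) → [s]
Rule 1: /v/ before /f/ (voiceless) → [f]
After rule 1: vostʃatt+ortʃoffu
Rule 2: no segment meets the rule's conditions; no change.

[vostʃatt+ortʃoffu]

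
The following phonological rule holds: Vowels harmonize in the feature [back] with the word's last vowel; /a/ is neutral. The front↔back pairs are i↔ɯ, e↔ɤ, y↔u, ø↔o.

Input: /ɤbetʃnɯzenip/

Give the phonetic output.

[ebetʃnizenip]

/ɤ/ harmonizes with /i/ ([-back]) → [e]
/ɯ/ harmonizes with /i/ ([-back]) → [i]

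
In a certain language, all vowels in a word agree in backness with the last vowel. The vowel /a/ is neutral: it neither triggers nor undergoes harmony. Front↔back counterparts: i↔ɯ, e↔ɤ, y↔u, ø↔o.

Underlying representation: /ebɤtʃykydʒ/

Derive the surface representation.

/ɤ/ harmonizes with /y/ ([-back]) → [e]

[ebetʃykydʒ]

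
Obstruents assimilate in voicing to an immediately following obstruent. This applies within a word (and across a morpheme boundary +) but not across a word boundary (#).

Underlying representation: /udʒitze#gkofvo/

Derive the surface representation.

[udʒidze#kkovvo]

/t/ before /z/ (voiced) → [d]
/g/ before /k/ (voiceless) → [k]
/f/ before /v/ (voiced) → [v]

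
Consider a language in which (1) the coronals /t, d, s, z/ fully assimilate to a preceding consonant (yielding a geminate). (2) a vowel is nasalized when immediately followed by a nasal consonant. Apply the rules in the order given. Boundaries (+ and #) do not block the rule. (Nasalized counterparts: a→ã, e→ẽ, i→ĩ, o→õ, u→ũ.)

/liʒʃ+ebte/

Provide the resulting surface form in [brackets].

[liʒʃ+ebbe]

Rule 1: /t/ after /b/ → [b] (total assimilation)
After rule 1: liʒʃ+ebbe
Rule 2: no segment meets the rule's conditions; no change.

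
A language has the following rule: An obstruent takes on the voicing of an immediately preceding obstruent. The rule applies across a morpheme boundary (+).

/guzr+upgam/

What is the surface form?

[guzr+upkam]

/g/ after /p/ (voiceless) → [k]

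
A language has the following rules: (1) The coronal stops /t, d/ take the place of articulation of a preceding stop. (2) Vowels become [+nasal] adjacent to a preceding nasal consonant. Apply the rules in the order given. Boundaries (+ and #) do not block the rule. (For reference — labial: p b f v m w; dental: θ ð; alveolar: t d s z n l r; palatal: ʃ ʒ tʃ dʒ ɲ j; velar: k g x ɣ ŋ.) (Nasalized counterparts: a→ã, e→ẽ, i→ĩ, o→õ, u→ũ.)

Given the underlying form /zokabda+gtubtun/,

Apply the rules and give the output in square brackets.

[zokabba+gkubpun]

Rule 1: /d/ after /b/ (labial) → [b]
Rule 1: /t/ after /g/ (velar) → [k]
Rule 1: /t/ after /b/ (labial) → [p]
After rule 1: zokabba+gkubpun
Rule 2: no segment meets the rule's conditions; no change.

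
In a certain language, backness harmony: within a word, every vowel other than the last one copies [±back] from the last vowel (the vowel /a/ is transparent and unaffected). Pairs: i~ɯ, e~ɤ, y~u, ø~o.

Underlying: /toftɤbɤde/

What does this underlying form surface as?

[tøftebede]

/o/ harmonizes with /e/ ([-back]) → [ø]
/ɤ/ harmonizes with /e/ ([-back]) → [e]
/ɤ/ harmonizes with /e/ ([-back]) → [e]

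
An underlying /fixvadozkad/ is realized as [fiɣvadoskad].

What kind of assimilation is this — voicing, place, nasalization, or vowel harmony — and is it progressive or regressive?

voicing assimilation, regressive

/x/→[ɣ] /z/→[s].
Each target copies a feature from the following segment, so the direction is regressive.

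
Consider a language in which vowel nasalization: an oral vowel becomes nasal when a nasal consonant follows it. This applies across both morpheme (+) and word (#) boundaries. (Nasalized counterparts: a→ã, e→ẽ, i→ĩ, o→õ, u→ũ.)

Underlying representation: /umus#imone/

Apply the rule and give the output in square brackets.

[ũmus#ĩmõne]

/u/ before nasal /m/ → [ũ]
/i/ before nasal /m/ → [ĩ]
/o/ before nasal /n/ → [õ]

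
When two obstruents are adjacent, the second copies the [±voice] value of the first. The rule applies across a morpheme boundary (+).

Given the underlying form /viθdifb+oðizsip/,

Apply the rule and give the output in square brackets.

[viθtifp+oðizzip]

/d/ after /θ/ (voiceless) → [t]
/b/ after /f/ (voiceless) → [p]
/s/ after /z/ (voiced) → [z]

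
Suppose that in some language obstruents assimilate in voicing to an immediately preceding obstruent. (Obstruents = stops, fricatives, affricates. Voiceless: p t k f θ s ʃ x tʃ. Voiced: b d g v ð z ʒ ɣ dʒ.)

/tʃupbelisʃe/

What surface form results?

/b/ after /p/ (voiceless) → [p]

[tʃuppelisʃe]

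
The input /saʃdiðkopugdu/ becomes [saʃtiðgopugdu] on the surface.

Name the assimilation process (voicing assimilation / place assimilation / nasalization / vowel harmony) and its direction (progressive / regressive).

voicing assimilation, progressive

/d/→[t] /k/→[g].
Each target copies a feature from the preceding segment, so the direction is progressive.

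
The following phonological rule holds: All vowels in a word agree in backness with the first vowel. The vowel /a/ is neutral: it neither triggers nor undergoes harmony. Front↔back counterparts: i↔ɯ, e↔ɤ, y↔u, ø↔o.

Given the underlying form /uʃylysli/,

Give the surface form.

[uʃuluslɯ]

/y/ harmonizes with /u/ ([+back]) → [u]
/y/ harmonizes with /u/ ([+back]) → [u]
/i/ harmonizes with /u/ ([+back]) → [ɯ]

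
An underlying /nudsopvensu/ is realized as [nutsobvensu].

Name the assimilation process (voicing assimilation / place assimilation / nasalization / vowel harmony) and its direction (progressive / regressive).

voicing assimilation, regressive

/d/→[t] /p/→[b].
Each target copies a feature from the following segment, so the direction is regressive.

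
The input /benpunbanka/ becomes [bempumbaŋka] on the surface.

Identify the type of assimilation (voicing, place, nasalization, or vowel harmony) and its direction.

place assimilation, regressive

/n/→[m] /n/→[m] /n/→[ŋ].
Each target copies a feature from the following segment, so the direction is regressive.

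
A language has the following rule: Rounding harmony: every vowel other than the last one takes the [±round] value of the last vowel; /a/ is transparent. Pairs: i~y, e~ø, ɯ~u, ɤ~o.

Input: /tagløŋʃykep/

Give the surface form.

/ø/ harmonizes with /e/ ([-round]) → [e]
/y/ harmonizes with /e/ ([-round]) → [i]

[tagleŋʃikep]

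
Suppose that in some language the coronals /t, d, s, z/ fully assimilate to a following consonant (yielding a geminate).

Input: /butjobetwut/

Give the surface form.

/t/ before /j/ → [j] (total assimilation)
/t/ before /w/ → [w] (total assimilation)

[bujjobewwut]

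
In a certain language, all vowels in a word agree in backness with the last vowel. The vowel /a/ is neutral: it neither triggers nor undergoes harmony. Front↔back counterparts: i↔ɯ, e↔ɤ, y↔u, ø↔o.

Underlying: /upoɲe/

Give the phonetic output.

/u/ harmonizes with /e/ ([-back]) → [y]
/o/ harmonizes with /e/ ([-back]) → [ø]

[ypøɲe]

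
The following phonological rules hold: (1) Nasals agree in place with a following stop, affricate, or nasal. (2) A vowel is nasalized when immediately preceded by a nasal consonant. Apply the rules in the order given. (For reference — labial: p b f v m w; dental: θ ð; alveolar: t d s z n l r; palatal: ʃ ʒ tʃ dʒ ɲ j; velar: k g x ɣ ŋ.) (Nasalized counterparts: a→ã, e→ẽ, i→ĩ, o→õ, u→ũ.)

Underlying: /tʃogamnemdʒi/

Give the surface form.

[tʃogannẽɲdʒi]

Rule 1: /m/ before /n/ (alveolar) → [n]
Rule 1: /m/ before /dʒ/ (palatal) → [ɲ]
After rule 1: tʃoganneɲdʒi
Rule 2: /e/ after nasal /n/ → [ẽ]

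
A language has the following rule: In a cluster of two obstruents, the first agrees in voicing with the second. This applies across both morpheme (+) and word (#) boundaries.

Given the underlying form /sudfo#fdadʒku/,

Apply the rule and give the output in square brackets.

/d/ before /f/ (voiceless) → [t]
/f/ before /d/ (voiced) → [v]
/dʒ/ before /k/ (voiceless) → [tʃ]

[sutfo#vdatʃku]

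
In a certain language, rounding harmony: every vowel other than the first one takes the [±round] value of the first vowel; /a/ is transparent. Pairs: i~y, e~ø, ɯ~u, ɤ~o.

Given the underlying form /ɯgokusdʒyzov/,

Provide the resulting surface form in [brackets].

/o/ harmonizes with /ɯ/ ([-round]) → [ɤ]
/u/ harmonizes with /ɯ/ ([-round]) → [ɯ]
/y/ harmonizes with /ɯ/ ([-round]) → [i]
/o/ harmonizes with /ɯ/ ([-round]) → [ɤ]

[ɯgɤkɯsdʒizɤv]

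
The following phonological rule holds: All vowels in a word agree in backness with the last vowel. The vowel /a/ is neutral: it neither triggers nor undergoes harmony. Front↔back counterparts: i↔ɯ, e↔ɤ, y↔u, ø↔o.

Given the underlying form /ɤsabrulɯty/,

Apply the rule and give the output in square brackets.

[esabrylity]

/ɤ/ harmonizes with /y/ ([-back]) → [e]
/u/ harmonizes with /y/ ([-back]) → [y]
/ɯ/ harmonizes with /y/ ([-back]) → [i]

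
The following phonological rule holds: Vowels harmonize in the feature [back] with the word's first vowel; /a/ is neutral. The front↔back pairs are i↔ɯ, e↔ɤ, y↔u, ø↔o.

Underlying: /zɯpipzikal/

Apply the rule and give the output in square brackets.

/i/ harmonizes with /ɯ/ ([+back]) → [ɯ]
/i/ harmonizes with /ɯ/ ([+back]) → [ɯ]

[zɯpɯpzɯkal]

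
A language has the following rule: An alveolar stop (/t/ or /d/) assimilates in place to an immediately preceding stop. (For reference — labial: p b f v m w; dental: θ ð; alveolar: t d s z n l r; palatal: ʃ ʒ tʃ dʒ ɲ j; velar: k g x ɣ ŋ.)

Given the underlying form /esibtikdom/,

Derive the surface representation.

/t/ after /b/ (labial) → [p]
/d/ after /k/ (velar) → [g]

[esibpikgom]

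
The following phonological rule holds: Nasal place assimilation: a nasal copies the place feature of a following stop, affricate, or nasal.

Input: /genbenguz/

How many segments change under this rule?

/n/ before /b/ (labial) → [m]
/n/ before /g/ (velar) → [ŋ]
2 segments change.

2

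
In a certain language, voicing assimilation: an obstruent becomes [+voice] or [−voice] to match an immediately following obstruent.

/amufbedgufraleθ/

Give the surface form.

/f/ before /b/ (voiced) → [v]

[amuvbedgufraleθ]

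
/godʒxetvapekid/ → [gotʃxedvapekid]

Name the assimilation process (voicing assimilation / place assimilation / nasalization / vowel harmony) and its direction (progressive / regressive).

voicing assimilation, regressive

/dʒ/→[tʃ] /t/→[d].
Each target copies a feature from the following segment, so the direction is regressive.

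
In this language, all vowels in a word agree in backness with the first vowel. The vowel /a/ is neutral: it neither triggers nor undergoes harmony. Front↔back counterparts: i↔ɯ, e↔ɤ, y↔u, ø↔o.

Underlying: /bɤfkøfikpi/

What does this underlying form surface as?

/ø/ harmonizes with /ɤ/ ([+back]) → [o]
/i/ harmonizes with /ɤ/ ([+back]) → [ɯ]
/i/ harmonizes with /ɤ/ ([+back]) → [ɯ]

[bɤfkofɯkpɯ]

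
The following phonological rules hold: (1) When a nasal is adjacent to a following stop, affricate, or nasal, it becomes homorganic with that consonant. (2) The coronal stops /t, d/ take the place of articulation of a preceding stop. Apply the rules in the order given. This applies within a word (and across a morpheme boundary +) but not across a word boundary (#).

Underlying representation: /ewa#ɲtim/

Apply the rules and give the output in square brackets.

Rule 1: /ɲ/ before /t/ (alveolar) → [n]
After rule 1: ewa#ntim
Rule 2: no segment meets the rule's conditions; no change.

[ewa#ntim]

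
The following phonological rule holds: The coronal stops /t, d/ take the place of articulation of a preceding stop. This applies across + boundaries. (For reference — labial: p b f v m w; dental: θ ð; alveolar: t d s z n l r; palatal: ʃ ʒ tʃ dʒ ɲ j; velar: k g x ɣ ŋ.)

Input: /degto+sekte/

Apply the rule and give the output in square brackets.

[degko+sekke]

/t/ after /g/ (velar) → [k]
/t/ after /k/ (velar) → [k]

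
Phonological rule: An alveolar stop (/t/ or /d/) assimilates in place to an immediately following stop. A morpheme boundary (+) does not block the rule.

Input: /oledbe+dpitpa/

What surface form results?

/d/ before /b/ (labial) → [b]
/d/ before /p/ (labial) → [b]
/t/ before /p/ (labial) → [p]

[olebbe+bpippa]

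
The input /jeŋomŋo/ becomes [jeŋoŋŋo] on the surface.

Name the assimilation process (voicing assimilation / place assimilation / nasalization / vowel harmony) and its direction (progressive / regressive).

place assimilation, regressive

/m/→[ŋ].
Each target copies a feature from the following segment, so the direction is regressive.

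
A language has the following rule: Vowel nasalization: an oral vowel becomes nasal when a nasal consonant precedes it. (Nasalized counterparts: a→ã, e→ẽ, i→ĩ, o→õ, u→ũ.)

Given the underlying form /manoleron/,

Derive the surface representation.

[mãnõleron]

/a/ after nasal /m/ → [ã]
/o/ after nasal /n/ → [õ]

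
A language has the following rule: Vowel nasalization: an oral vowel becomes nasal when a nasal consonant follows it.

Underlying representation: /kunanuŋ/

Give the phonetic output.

/u/ before nasal /n/ → [ũ]
/a/ before nasal /n/ → [ã]
/u/ before nasal /ŋ/ → [ũ]

[kũnãnũŋ]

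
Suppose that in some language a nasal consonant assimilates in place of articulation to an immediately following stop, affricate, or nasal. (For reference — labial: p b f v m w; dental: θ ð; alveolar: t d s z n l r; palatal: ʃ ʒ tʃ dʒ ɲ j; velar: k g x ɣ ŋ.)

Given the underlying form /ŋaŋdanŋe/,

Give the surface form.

/ŋ/ before /d/ (alveolar) → [n]
/n/ before /ŋ/ (velar) → [ŋ]

[ŋandaŋŋe]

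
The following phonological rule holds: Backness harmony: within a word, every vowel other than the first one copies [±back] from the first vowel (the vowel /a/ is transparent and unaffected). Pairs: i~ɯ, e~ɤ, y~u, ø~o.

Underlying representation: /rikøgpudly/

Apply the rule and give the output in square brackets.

/u/ harmonizes with /i/ ([-back]) → [y]

[rikøgpydly]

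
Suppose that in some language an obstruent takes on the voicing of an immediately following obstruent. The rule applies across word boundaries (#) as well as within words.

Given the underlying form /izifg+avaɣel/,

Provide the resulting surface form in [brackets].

/f/ before /g/ (voiced) → [v]

[izivg+avaɣel]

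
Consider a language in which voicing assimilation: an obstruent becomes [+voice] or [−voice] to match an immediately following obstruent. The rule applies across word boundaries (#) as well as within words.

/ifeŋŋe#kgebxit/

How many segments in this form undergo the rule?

2

/k/ before /g/ (voiced) → [g]
/b/ before /x/ (voiceless) → [p]
2 segments change.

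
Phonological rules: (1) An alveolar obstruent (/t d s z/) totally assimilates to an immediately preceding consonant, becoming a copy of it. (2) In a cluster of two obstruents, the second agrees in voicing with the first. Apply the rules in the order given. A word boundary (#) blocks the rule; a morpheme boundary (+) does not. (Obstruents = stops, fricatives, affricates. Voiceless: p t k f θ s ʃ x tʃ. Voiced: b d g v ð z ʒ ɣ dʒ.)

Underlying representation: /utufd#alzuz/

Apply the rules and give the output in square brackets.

[utuff#alluz]

Rule 1: /d/ after /f/ → [f] (total assimilation)
Rule 1: /z/ after /l/ → [l] (total assimilation)
After rule 1: utuff#alluz
Rule 2: no segment meets the rule's conditions; no change.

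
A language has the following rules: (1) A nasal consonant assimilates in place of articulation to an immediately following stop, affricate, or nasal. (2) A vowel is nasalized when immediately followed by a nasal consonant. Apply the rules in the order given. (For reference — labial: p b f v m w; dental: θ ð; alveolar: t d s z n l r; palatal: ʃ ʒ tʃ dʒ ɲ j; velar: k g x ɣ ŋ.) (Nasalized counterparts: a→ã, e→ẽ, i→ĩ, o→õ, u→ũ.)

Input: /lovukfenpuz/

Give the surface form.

Rule 1: /n/ before /p/ (labial) → [m]
After rule 1: lovukfempuz
Rule 2: /e/ before nasal /m/ → [ẽ]

[lovukfẽmpuz]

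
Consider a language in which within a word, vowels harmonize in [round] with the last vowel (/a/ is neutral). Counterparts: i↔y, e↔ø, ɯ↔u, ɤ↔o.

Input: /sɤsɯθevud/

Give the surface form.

/ɤ/ harmonizes with /u/ ([+round]) → [o]
/ɯ/ harmonizes with /u/ ([+round]) → [u]
/e/ harmonizes with /u/ ([+round]) → [ø]

[sosuθøvud]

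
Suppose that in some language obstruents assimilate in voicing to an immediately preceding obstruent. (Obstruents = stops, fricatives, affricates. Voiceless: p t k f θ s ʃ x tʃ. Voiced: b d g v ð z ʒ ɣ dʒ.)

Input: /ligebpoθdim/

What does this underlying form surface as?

[ligebboθtim]

/p/ after /b/ (voiced) → [b]
/d/ after /θ/ (voiceless) → [t]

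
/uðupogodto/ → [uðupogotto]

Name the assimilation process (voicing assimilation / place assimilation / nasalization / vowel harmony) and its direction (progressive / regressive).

/d/→[t].
Each target copies a feature from the following segment, so the direction is regressive.

voicing assimilation, regressive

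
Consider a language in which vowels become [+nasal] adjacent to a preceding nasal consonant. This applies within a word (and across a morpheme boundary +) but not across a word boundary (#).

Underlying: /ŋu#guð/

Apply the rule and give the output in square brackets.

/u/ after nasal /ŋ/ → [ũ]

[ŋũ#guð]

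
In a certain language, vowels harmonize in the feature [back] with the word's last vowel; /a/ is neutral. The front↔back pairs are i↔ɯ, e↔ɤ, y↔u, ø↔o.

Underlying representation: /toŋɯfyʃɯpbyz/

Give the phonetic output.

[tøŋifyʃipbyz]

/o/ harmonizes with /y/ ([-back]) → [ø]
/ɯ/ harmonizes with /y/ ([-back]) → [i]
/ɯ/ harmonizes with /y/ ([-back]) → [i]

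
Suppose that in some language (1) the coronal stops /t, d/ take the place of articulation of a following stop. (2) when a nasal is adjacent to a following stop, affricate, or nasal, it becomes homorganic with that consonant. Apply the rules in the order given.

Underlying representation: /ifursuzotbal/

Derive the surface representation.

[ifursuzopbal]

Rule 1: /t/ before /b/ (labial) → [p]
After rule 1: ifursuzopbal
Rule 2: no segment meets the rule's conditions; no change.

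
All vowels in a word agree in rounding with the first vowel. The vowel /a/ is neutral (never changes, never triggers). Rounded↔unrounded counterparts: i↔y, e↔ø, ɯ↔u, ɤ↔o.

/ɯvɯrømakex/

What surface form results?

/ø/ harmonizes with /ɯ/ ([-round]) → [e]

[ɯvɯremakex]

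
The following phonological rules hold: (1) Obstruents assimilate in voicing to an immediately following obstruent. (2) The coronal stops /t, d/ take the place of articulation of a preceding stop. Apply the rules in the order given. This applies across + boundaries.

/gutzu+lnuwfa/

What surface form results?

[gudzu+lnuwfa]

Rule 1: /t/ before /z/ (voiced) → [d]
After rule 1: gudzu+lnuwfa
Rule 2: no segment meets the rule's conditions; no change.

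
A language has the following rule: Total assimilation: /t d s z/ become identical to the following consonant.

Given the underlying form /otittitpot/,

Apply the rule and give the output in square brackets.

[otittippot]

/t/ before /p/ → [p] (total assimilation)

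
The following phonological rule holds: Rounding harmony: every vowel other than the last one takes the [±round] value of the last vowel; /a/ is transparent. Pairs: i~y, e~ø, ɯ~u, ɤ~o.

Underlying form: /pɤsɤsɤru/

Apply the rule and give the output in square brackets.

[pososoru]

/ɤ/ harmonizes with /u/ ([+round]) → [o]
/ɤ/ harmonizes with /u/ ([+round]) → [o]
/ɤ/ harmonizes with /u/ ([+round]) → [o]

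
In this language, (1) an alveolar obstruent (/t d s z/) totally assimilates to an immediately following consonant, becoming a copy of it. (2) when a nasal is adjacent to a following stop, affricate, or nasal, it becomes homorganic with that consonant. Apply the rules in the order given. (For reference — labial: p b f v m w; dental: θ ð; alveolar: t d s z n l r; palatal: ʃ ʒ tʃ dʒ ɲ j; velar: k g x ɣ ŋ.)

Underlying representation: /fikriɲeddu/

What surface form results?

Rule 1: no segment meets the rule's conditions; no change.
After rule 1: fikriɲeddu
Rule 2: no segment meets the rule's conditions; no change.

[fikriɲeddu]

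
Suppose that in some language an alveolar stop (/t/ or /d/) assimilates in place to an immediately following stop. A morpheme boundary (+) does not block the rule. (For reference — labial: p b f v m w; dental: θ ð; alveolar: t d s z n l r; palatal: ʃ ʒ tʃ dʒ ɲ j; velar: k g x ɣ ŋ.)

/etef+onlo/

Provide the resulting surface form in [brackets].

no segment meets the rule's conditions; no change.

[etef+onlo]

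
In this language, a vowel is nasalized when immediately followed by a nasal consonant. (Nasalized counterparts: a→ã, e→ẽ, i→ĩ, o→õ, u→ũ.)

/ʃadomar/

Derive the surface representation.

[ʃadõmar]

/o/ before nasal /m/ → [õ]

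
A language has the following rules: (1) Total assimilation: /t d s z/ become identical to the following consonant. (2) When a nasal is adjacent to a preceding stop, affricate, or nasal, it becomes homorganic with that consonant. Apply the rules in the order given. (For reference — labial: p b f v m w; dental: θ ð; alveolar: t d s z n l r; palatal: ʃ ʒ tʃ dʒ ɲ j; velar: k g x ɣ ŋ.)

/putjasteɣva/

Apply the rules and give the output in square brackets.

Rule 1: /t/ before /j/ → [j] (total assimilation)
Rule 1: /s/ before /t/ → [t] (total assimilation)
After rule 1: pujjatteɣva
Rule 2: no segment meets the rule's conditions; no change.

[pujjatteɣva]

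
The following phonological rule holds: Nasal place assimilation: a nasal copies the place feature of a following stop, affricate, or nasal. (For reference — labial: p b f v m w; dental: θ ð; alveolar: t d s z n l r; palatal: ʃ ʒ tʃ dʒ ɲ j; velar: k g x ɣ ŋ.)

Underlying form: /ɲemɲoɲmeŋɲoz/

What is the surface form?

[ɲeɲɲommeɲɲoz]

/m/ before /ɲ/ (palatal) → [ɲ]
/ɲ/ before /m/ (labial) → [m]
/ŋ/ before /ɲ/ (palatal) → [ɲ]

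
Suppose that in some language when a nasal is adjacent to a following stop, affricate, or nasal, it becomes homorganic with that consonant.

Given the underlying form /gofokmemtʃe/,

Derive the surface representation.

/m/ before /tʃ/ (palatal) → [ɲ]

[gofokmeɲtʃe]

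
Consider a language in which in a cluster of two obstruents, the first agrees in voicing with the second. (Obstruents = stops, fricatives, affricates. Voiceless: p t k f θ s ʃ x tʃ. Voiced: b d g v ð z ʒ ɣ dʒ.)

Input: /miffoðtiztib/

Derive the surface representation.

/ð/ before /t/ (voiceless) → [θ]
/z/ before /t/ (voiceless) → [s]

[miffoθtistib]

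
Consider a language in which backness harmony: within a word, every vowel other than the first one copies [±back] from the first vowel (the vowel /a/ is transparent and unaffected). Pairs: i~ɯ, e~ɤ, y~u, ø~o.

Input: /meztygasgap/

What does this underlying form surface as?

[meztygasgap]

no segment meets the rule's conditions; no change.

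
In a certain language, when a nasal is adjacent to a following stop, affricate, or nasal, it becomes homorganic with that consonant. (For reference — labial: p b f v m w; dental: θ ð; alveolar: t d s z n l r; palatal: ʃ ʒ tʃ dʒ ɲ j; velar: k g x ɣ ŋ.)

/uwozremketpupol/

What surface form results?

/m/ before /k/ (velar) → [ŋ]

[uwozreŋketpupol]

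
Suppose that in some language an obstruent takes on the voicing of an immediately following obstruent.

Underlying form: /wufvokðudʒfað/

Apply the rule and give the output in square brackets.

[wuvvogðutʃfað]

/f/ before /v/ (voiced) → [v]
/k/ before /ð/ (voiced) → [g]
/dʒ/ before /f/ (voiceless) → [tʃ]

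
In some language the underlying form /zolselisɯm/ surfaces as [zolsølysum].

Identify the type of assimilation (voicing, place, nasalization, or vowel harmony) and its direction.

vowel harmony, progressive

/e/→[ø] /i/→[y] /ɯ/→[u].
Vowels agree with the first vowel, so the harmony is progressive.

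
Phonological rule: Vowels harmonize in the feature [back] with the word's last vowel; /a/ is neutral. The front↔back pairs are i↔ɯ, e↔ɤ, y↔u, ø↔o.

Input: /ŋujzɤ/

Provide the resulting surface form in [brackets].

no segment meets the rule's conditions; no change.

[ŋujzɤ]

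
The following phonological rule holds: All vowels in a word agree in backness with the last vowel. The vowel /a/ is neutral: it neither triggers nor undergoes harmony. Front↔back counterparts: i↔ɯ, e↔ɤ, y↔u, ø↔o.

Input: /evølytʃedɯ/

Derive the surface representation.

/e/ harmonizes with /ɯ/ ([+back]) → [ɤ]
/ø/ harmonizes with /ɯ/ ([+back]) → [o]
/y/ harmonizes with /ɯ/ ([+back]) → [u]
/e/ harmonizes with /ɯ/ ([+back]) → [ɤ]

[ɤvolutʃɤdɯ]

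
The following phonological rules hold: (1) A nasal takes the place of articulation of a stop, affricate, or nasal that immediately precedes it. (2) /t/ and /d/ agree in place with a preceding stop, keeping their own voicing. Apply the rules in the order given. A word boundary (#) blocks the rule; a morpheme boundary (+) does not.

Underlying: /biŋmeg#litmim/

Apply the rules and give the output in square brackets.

Rule 1: /m/ after /ŋ/ (velar) → [ŋ]
Rule 1: /m/ after /t/ (alveolar) → [n]
After rule 1: biŋŋeg#litnim
Rule 2: no segment meets the rule's conditions; no change.

[biŋŋeg#litnim]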